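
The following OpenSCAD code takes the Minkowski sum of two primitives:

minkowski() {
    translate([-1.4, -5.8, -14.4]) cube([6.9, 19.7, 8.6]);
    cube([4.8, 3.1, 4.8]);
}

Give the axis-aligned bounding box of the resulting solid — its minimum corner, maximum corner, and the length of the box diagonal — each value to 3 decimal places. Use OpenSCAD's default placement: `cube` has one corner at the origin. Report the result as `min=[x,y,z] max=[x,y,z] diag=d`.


A = translate([-1.4, -5.8, -14.4]) cube([6.9, 19.7, 8.6]) → bbox [-1.4,-5.8,-14.4] .. [5.5,13.9,-5.8]
B = cube([4.8, 3.1, 4.8]) → bbox [0,0,0] .. [4.8,3.1,4.8]
lo = A.lo+B.lo = [-1.4+0, -5.8+0, -14.4+0] = [-1.400,-5.800,-14.400]
hi = A.hi+B.hi = [5.5+4.8, 13.9+3.1, -5.8+4.8] = [10.300,17.000,-1.000]
diag = √(11.7²+22.8²+13.4²) = √836.29 = 28.919

min=[-1.400,-5.800,-14.400] max=[10.300,17.000,-1.000] diag=28.919


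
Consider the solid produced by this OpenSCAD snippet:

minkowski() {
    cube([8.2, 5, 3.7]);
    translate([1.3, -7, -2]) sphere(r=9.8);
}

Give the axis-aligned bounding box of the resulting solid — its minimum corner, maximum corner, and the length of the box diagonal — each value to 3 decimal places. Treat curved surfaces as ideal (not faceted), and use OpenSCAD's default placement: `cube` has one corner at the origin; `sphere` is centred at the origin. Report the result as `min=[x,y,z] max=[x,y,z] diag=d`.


A = translate([1.3, -7, -2]) sphere(r=9.8) → bbox [-8.5,-16.8,-11.8] .. [11.1,2.8,7.8]
B = cube([8.2, 5, 3.7]) → bbox [0,0,0] .. [8.2,5,3.7]
lo = A.lo+B.lo = [-8.5+0, -16.8+0, -11.8+0] = [-8.500,-16.800,-11.800]
hi = A.hi+B.hi = [11.1+8.2, 2.8+5, 7.8+3.7] = [19.300,7.800,11.500]
diag = √(27.8²+24.6²+23.3²) = √1920.89 = 43.828

min=[-8.500,-16.800,-11.800] max=[19.300,7.800,11.500] diag=43.828


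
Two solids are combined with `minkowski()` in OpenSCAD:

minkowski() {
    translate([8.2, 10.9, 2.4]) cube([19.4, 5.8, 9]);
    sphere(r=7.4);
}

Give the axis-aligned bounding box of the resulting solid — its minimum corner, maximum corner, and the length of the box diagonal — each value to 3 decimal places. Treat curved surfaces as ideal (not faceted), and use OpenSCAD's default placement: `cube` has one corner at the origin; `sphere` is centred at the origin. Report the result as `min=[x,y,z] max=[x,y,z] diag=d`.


A = translate([8.2, 10.9, 2.4]) cube([19.4, 5.8, 9]) → bbox [8.2,10.9,2.4] .. [27.6,16.7,11.4]
B = sphere(r=7.4) → bbox [-7.4,-7.4,-7.4] .. [7.4,7.4,7.4]
lo = A.lo+B.lo = [8.2-7.4, 10.9-7.4, 2.4-7.4] = [0.800,3.500,-5.000]
hi = A.hi+B.hi = [27.6+7.4, 16.7+7.4, 11.4+7.4] = [35.000,24.100,18.800]
diag = √(34.2²+20.6²+23.8²) = √2160.44 = 46.481

min=[0.800,3.500,-5.000] max=[35.000,24.100,18.800] diag=46.481


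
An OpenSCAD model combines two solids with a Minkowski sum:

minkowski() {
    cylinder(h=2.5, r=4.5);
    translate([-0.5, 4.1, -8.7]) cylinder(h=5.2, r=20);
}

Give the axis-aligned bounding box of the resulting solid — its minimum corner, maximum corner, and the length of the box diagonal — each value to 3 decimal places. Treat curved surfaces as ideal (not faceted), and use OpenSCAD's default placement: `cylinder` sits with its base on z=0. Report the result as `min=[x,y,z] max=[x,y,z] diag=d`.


min=[-25.000,-20.400,-8.700] max=[24.000,28.600,-1.000] diag=69.723

A = translate([-0.5, 4.1, -8.7]) cylinder(h=5.2, r=20) → bbox [-20.5,-15.9,-8.7] .. [19.5,24.1,-3.5]
B = cylinder(h=2.5, r=4.5) → bbox [-4.5,-4.5,0] .. [4.5,4.5,2.5]
lo = A.lo+B.lo = [-20.5-4.5, -15.9-4.5, -8.7+0] = [-25.000,-20.400,-8.700]
hi = A.hi+B.hi = [19.5+4.5, 24.1+4.5, -3.5+2.5] = [24.000,28.600,-1.000]
diag = √(49²+49²+7.7²) = √4861.29 = 69.723


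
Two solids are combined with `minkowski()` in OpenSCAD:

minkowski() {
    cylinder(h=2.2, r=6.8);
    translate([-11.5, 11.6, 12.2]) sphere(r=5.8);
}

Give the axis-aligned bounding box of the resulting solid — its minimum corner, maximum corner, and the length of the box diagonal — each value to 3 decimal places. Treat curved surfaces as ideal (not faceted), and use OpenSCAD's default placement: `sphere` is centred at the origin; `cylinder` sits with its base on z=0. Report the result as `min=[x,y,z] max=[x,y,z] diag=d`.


A = translate([-11.5, 11.6, 12.2]) sphere(r=5.8) → bbox [-17.3,5.8,6.4] .. [-5.7,17.4,18]
B = cylinder(h=2.2, r=6.8) → bbox [-6.8,-6.8,0] .. [6.8,6.8,2.2]
lo = A.lo+B.lo = [-17.3-6.8, 5.8-6.8, 6.4+0] = [-24.100,-1.000,6.400]
hi = A.hi+B.hi = [-5.7+6.8, 17.4+6.8, 18+2.2] = [1.100,24.200,20.200]
diag = √(25.2²+25.2²+13.8²) = √1460.52 = 38.217

min=[-24.100,-1.000,6.400] max=[1.100,24.200,20.200] diag=38.217


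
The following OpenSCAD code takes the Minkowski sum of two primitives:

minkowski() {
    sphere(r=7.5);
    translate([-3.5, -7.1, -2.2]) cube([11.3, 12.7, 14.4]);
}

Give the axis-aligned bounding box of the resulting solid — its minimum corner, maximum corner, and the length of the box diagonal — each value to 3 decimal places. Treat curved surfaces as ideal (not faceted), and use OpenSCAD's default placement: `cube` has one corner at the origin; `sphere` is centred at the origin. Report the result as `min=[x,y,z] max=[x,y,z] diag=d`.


min=[-11.000,-14.600,-9.700] max=[15.300,13.100,19.700] diag=48.201

A = translate([-3.5, -7.1, -2.2]) cube([11.3, 12.7, 14.4]) → bbox [-3.5,-7.1,-2.2] .. [7.8,5.6,12.2]
B = sphere(r=7.5) → bbox [-7.5,-7.5,-7.5] .. [7.5,7.5,7.5]
lo = A.lo+B.lo = [-3.5-7.5, -7.1-7.5, -2.2-7.5] = [-11.000,-14.600,-9.700]
hi = A.hi+B.hi = [7.8+7.5, 5.6+7.5, 12.2+7.5] = [15.300,13.100,19.700]
diag = √(26.3²+27.7²+29.4²) = √2323.34 = 48.201


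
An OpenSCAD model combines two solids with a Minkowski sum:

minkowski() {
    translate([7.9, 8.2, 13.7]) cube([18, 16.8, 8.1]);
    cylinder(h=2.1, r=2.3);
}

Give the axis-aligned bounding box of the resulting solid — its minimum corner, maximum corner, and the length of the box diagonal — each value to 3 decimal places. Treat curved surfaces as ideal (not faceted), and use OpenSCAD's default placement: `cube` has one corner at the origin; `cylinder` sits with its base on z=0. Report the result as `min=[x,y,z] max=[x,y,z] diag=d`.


min=[5.600,5.900,13.700] max=[28.200,27.300,23.900] diag=32.753

A = translate([7.9, 8.2, 13.7]) cube([18, 16.8, 8.1]) → bbox [7.9,8.2,13.7] .. [25.9,25,21.8]
B = cylinder(h=2.1, r=2.3) → bbox [-2.3,-2.3,0] .. [2.3,2.3,2.1]
lo = A.lo+B.lo = [7.9-2.3, 8.2-2.3, 13.7+0] = [5.600,5.900,13.700]
hi = A.hi+B.hi = [25.9+2.3, 25+2.3, 21.8+2.1] = [28.200,27.300,23.900]
diag = √(22.6²+21.4²+10.2²) = √1072.76 = 32.753


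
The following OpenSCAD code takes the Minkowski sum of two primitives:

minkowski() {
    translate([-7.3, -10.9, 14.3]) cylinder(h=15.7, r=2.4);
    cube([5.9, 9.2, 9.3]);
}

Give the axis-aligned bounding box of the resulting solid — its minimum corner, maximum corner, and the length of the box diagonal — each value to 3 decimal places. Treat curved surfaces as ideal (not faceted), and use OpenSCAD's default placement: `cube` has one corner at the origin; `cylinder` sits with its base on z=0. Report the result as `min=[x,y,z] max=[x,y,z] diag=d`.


min=[-9.700,-13.300,14.300] max=[1.000,0.700,39.300] diag=30.586

A = translate([-7.3, -10.9, 14.3]) cylinder(h=15.7, r=2.4) → bbox [-9.7,-13.3,14.3] .. [-4.9,-8.5,30]
B = cube([5.9, 9.2, 9.3]) → bbox [0,0,0] .. [5.9,9.2,9.3]
lo = A.lo+B.lo = [-9.7+0, -13.3+0, 14.3+0] = [-9.700,-13.300,14.300]
hi = A.hi+B.hi = [-4.9+5.9, -8.5+9.2, 30+9.3] = [1.000,0.700,39.300]
diag = √(10.7²+14²+25²) = √935.49 = 30.586


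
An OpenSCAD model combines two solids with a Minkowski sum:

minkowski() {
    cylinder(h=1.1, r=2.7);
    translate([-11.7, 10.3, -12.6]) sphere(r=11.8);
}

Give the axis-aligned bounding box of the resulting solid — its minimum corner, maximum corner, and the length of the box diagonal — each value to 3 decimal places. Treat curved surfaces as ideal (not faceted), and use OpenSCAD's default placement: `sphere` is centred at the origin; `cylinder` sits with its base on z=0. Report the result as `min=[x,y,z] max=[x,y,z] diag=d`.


min=[-26.200,-4.200,-24.400] max=[2.800,24.800,0.300] diag=47.876

A = translate([-11.7, 10.3, -12.6]) sphere(r=11.8) → bbox [-23.5,-1.5,-24.4] .. [0.1,22.1,-0.8]
B = cylinder(h=1.1, r=2.7) → bbox [-2.7,-2.7,0] .. [2.7,2.7,1.1]
lo = A.lo+B.lo = [-23.5-2.7, -1.5-2.7, -24.4+0] = [-26.200,-4.200,-24.400]
hi = A.hi+B.hi = [0.1+2.7, 22.1+2.7, -0.8+1.1] = [2.800,24.800,0.300]
diag = √(29²+29²+24.7²) = √2292.09 = 47.876


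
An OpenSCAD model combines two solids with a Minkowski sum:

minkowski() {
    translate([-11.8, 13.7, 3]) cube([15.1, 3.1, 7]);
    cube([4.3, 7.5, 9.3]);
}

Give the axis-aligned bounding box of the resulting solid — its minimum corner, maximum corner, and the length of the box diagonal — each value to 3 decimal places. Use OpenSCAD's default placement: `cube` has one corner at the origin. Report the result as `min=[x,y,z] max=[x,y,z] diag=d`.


A = translate([-11.8, 13.7, 3]) cube([15.1, 3.1, 7]) → bbox [-11.8,13.7,3] .. [3.3,16.8,10]
B = cube([4.3, 7.5, 9.3]) → bbox [0,0,0] .. [4.3,7.5,9.3]
lo = A.lo+B.lo = [-11.8+0, 13.7+0, 3+0] = [-11.800,13.700,3.000]
hi = A.hi+B.hi = [3.3+4.3, 16.8+7.5, 10+9.3] = [7.600,24.300,19.300]
diag = √(19.4²+10.6²+16.3²) = √754.41 = 27.467

min=[-11.800,13.700,3.000] max=[7.600,24.300,19.300] diag=27.467


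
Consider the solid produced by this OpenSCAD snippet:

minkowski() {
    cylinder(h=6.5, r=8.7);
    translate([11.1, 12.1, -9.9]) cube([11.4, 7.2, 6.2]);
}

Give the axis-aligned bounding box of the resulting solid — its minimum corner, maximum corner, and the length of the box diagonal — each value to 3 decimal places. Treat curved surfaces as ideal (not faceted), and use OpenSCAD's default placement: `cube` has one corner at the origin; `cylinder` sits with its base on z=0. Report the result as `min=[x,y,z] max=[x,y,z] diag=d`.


A = translate([11.1, 12.1, -9.9]) cube([11.4, 7.2, 6.2]) → bbox [11.1,12.1,-9.9] .. [22.5,19.3,-3.7]
B = cylinder(h=6.5, r=8.7) → bbox [-8.7,-8.7,0] .. [8.7,8.7,6.5]
lo = A.lo+B.lo = [11.1-8.7, 12.1-8.7, -9.9+0] = [2.400,3.400,-9.900]
hi = A.hi+B.hi = [22.5+8.7, 19.3+8.7, -3.7+6.5] = [31.200,28.000,2.800]
diag = √(28.8²+24.6²+12.7²) = √1595.89 = 39.949

min=[2.400,3.400,-9.900] max=[31.200,28.000,2.800] diag=39.949


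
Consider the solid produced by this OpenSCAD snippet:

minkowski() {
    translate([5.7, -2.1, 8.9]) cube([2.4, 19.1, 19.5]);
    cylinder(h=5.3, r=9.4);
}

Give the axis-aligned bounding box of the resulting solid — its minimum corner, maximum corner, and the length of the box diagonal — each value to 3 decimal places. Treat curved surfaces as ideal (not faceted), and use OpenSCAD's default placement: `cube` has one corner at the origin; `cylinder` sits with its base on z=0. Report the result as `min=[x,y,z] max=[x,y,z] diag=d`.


min=[-3.700,-11.500,8.900] max=[17.500,26.400,33.700] diag=50.009

A = translate([5.7, -2.1, 8.9]) cube([2.4, 19.1, 19.5]) → bbox [5.7,-2.1,8.9] .. [8.1,17,28.4]
B = cylinder(h=5.3, r=9.4) → bbox [-9.4,-9.4,0] .. [9.4,9.4,5.3]
lo = A.lo+B.lo = [5.7-9.4, -2.1-9.4, 8.9+0] = [-3.700,-11.500,8.900]
hi = A.hi+B.hi = [8.1+9.4, 17+9.4, 28.4+5.3] = [17.500,26.400,33.700]
diag = √(21.2²+37.9²+24.8²) = √2500.89 = 50.009


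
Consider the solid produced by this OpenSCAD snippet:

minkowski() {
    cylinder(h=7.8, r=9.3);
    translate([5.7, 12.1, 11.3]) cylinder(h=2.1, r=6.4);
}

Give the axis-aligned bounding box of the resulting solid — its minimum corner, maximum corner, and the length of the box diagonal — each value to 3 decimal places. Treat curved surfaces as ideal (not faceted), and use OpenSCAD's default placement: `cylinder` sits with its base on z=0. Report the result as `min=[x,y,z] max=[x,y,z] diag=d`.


A = translate([5.7, 12.1, 11.3]) cylinder(h=2.1, r=6.4) → bbox [-0.7,5.7,11.3] .. [12.1,18.5,13.4]
B = cylinder(h=7.8, r=9.3) → bbox [-9.3,-9.3,0] .. [9.3,9.3,7.8]
lo = A.lo+B.lo = [-0.7-9.3, 5.7-9.3, 11.3+0] = [-10.000,-3.600,11.300]
hi = A.hi+B.hi = [12.1+9.3, 18.5+9.3, 13.4+7.8] = [21.400,27.800,21.200]
diag = √(31.4²+31.4²+9.9²) = √2069.93 = 45.496

min=[-10.000,-3.600,11.300] max=[21.400,27.800,21.200] diag=45.496


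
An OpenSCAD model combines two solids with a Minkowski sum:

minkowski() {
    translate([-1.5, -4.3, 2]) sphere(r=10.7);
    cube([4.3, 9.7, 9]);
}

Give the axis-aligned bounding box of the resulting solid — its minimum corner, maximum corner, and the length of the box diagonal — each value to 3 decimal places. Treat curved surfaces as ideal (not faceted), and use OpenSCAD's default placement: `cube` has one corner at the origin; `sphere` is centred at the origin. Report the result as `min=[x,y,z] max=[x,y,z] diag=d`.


min=[-12.200,-15.000,-8.700] max=[13.500,16.100,21.700] diag=50.516

A = translate([-1.5, -4.3, 2]) sphere(r=10.7) → bbox [-12.2,-15,-8.7] .. [9.2,6.4,12.7]
B = cube([4.3, 9.7, 9]) → bbox [0,0,0] .. [4.3,9.7,9]
lo = A.lo+B.lo = [-12.2+0, -15+0, -8.7+0] = [-12.200,-15.000,-8.700]
hi = A.hi+B.hi = [9.2+4.3, 6.4+9.7, 12.7+9] = [13.500,16.100,21.700]
diag = √(25.7²+31.1²+30.4²) = √2551.86 = 50.516


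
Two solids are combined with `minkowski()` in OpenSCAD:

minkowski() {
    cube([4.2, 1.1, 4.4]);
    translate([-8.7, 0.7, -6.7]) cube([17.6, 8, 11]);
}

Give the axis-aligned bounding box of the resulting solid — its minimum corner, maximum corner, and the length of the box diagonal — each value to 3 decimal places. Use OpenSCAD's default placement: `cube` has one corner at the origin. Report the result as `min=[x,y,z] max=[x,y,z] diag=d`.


min=[-8.700,0.700,-6.700] max=[13.100,9.800,8.700] diag=28.199

A = translate([-8.7, 0.7, -6.7]) cube([17.6, 8, 11]) → bbox [-8.7,0.7,-6.7] .. [8.9,8.7,4.3]
B = cube([4.2, 1.1, 4.4]) → bbox [0,0,0] .. [4.2,1.1,4.4]
lo = A.lo+B.lo = [-8.7+0, 0.7+0, -6.7+0] = [-8.700,0.700,-6.700]
hi = A.hi+B.hi = [8.9+4.2, 8.7+1.1, 4.3+4.4] = [13.100,9.800,8.700]
diag = √(21.8²+9.1²+15.4²) = √795.21 = 28.199


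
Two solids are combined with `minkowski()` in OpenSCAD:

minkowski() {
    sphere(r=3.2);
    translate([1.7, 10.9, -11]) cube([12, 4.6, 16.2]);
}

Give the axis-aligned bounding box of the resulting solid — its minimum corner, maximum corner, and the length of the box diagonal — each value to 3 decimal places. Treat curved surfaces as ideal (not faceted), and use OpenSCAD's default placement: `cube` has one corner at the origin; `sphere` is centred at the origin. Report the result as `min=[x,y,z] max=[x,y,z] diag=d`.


A = translate([1.7, 10.9, -11]) cube([12, 4.6, 16.2]) → bbox [1.7,10.9,-11] .. [13.7,15.5,5.2]
B = sphere(r=3.2) → bbox [-3.2,-3.2,-3.2] .. [3.2,3.2,3.2]
lo = A.lo+B.lo = [1.7-3.2, 10.9-3.2, -11-3.2] = [-1.500,7.700,-14.200]
hi = A.hi+B.hi = [13.7+3.2, 15.5+3.2, 5.2+3.2] = [16.900,18.700,8.400]
diag = √(18.4²+11²+22.6²) = √970.32 = 31.150

min=[-1.500,7.700,-14.200] max=[16.900,18.700,8.400] diag=31.150


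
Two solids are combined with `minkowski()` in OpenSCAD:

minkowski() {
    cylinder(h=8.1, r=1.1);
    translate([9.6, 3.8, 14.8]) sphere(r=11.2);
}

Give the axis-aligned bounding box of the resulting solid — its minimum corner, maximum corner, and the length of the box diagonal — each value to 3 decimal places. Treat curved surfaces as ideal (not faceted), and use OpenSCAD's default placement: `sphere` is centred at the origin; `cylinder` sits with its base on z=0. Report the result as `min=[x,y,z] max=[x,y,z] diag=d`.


A = translate([9.6, 3.8, 14.8]) sphere(r=11.2) → bbox [-1.6,-7.4,3.6] .. [20.8,15,26]
B = cylinder(h=8.1, r=1.1) → bbox [-1.1,-1.1,0] .. [1.1,1.1,8.1]
lo = A.lo+B.lo = [-1.6-1.1, -7.4-1.1, 3.6+0] = [-2.700,-8.500,3.600]
hi = A.hi+B.hi = [20.8+1.1, 15+1.1, 26+8.1] = [21.900,16.100,34.100]
diag = √(24.6²+24.6²+30.5²) = √2140.57 = 46.266

min=[-2.700,-8.500,3.600] max=[21.900,16.100,34.100] diag=46.266


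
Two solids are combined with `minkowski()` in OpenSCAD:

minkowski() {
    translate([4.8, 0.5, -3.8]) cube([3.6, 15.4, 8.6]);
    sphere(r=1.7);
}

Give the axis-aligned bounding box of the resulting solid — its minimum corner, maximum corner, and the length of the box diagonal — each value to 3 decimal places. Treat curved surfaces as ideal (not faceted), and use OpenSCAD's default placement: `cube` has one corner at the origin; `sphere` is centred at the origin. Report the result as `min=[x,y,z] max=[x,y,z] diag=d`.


A = translate([4.8, 0.5, -3.8]) cube([3.6, 15.4, 8.6]) → bbox [4.8,0.5,-3.8] .. [8.4,15.9,4.8]
B = sphere(r=1.7) → bbox [-1.7,-1.7,-1.7] .. [1.7,1.7,1.7]
lo = A.lo+B.lo = [4.8-1.7, 0.5-1.7, -3.8-1.7] = [3.100,-1.200,-5.500]
hi = A.hi+B.hi = [8.4+1.7, 15.9+1.7, 4.8+1.7] = [10.100,17.600,6.500]
diag = √(7²+18.8²+12²) = √546.44 = 23.376

min=[3.100,-1.200,-5.500] max=[10.100,17.600,6.500] diag=23.376


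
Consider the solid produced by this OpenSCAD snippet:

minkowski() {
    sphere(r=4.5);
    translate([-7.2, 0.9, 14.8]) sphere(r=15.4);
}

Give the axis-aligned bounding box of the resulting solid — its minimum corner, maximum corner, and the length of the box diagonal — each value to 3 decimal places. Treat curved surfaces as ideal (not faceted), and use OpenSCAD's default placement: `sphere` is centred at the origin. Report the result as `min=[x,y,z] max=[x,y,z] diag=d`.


min=[-27.100,-19.000,-5.100] max=[12.700,20.800,34.700] diag=68.936

A = translate([-7.2, 0.9, 14.8]) sphere(r=15.4) → bbox [-22.6,-14.5,-0.6] .. [8.2,16.3,30.2]
B = sphere(r=4.5) → bbox [-4.5,-4.5,-4.5] .. [4.5,4.5,4.5]
lo = A.lo+B.lo = [-22.6-4.5, -14.5-4.5, -0.6-4.5] = [-27.100,-19.000,-5.100]
hi = A.hi+B.hi = [8.2+4.5, 16.3+4.5, 30.2+4.5] = [12.700,20.800,34.700]
diag = √(39.8²+39.8²+39.8²) = √4752.12 = 68.936


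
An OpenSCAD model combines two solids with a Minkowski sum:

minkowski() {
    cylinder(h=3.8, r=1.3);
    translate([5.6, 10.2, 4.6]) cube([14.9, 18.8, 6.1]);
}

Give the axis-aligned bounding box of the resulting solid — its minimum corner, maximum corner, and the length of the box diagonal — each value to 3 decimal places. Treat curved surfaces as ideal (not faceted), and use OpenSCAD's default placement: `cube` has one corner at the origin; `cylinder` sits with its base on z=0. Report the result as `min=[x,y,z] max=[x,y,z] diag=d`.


min=[4.300,8.900,4.600] max=[21.800,30.300,14.500] diag=29.364

A = translate([5.6, 10.2, 4.6]) cube([14.9, 18.8, 6.1]) → bbox [5.6,10.2,4.6] .. [20.5,29,10.7]
B = cylinder(h=3.8, r=1.3) → bbox [-1.3,-1.3,0] .. [1.3,1.3,3.8]
lo = A.lo+B.lo = [5.6-1.3, 10.2-1.3, 4.6+0] = [4.300,8.900,4.600]
hi = A.hi+B.hi = [20.5+1.3, 29+1.3, 10.7+3.8] = [21.800,30.300,14.500]
diag = √(17.5²+21.4²+9.9²) = √862.22 = 29.364


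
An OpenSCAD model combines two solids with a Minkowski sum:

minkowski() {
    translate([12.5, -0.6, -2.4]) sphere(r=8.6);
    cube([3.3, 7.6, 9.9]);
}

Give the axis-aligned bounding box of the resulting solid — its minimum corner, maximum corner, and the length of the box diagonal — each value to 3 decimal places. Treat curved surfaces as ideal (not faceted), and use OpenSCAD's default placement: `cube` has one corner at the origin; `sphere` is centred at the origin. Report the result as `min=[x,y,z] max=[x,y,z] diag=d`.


A = translate([12.5, -0.6, -2.4]) sphere(r=8.6) → bbox [3.9,-9.2,-11] .. [21.1,8,6.2]
B = cube([3.3, 7.6, 9.9]) → bbox [0,0,0] .. [3.3,7.6,9.9]
lo = A.lo+B.lo = [3.9+0, -9.2+0, -11+0] = [3.900,-9.200,-11.000]
hi = A.hi+B.hi = [21.1+3.3, 8+7.6, 6.2+9.9] = [24.400,15.600,16.100]
diag = √(20.5²+24.8²+27.1²) = √1769.7 = 42.068

min=[3.900,-9.200,-11.000] max=[24.400,15.600,16.100] diag=42.068


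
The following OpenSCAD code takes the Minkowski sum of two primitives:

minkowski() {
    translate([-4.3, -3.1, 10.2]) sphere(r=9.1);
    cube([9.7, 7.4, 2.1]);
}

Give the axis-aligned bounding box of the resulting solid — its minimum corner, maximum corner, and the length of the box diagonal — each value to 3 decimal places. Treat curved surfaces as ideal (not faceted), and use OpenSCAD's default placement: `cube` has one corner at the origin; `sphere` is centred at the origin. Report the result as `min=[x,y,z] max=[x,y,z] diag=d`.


A = translate([-4.3, -3.1, 10.2]) sphere(r=9.1) → bbox [-13.4,-12.2,1.1] .. [4.8,6,19.3]
B = cube([9.7, 7.4, 2.1]) → bbox [0,0,0] .. [9.7,7.4,2.1]
lo = A.lo+B.lo = [-13.4+0, -12.2+0, 1.1+0] = [-13.400,-12.200,1.100]
hi = A.hi+B.hi = [4.8+9.7, 6+7.4, 19.3+2.1] = [14.500,13.400,21.400]
diag = √(27.9²+25.6²+20.3²) = √1845.86 = 42.963

min=[-13.400,-12.200,1.100] max=[14.500,13.400,21.400] diag=42.963


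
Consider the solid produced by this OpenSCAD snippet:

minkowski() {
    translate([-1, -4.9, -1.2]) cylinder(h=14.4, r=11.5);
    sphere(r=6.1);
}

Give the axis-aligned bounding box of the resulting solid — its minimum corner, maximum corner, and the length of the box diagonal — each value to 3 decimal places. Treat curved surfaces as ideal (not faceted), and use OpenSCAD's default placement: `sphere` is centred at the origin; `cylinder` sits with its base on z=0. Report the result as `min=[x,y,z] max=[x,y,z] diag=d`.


min=[-18.600,-22.500,-7.300] max=[16.600,12.700,19.300] diag=56.441

A = translate([-1, -4.9, -1.2]) cylinder(h=14.4, r=11.5) → bbox [-12.5,-16.4,-1.2] .. [10.5,6.6,13.2]
B = sphere(r=6.1) → bbox [-6.1,-6.1,-6.1] .. [6.1,6.1,6.1]
lo = A.lo+B.lo = [-12.5-6.1, -16.4-6.1, -1.2-6.1] = [-18.600,-22.500,-7.300]
hi = A.hi+B.hi = [10.5+6.1, 6.6+6.1, 13.2+6.1] = [16.600,12.700,19.300]
diag = √(35.2²+35.2²+26.6²) = √3185.64 = 56.441


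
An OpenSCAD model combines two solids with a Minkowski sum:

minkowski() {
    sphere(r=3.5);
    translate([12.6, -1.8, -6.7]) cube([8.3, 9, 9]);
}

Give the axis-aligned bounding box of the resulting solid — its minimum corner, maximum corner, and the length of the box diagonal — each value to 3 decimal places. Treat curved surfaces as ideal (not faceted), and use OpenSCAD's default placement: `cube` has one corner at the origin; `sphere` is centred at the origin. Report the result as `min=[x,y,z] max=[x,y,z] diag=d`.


A = translate([12.6, -1.8, -6.7]) cube([8.3, 9, 9]) → bbox [12.6,-1.8,-6.7] .. [20.9,7.2,2.3]
B = sphere(r=3.5) → bbox [-3.5,-3.5,-3.5] .. [3.5,3.5,3.5]
lo = A.lo+B.lo = [12.6-3.5, -1.8-3.5, -6.7-3.5] = [9.100,-5.300,-10.200]
hi = A.hi+B.hi = [20.9+3.5, 7.2+3.5, 2.3+3.5] = [24.400,10.700,5.800]
diag = √(15.3²+16²+16²) = √746.09 = 27.315

min=[9.100,-5.300,-10.200] max=[24.400,10.700,5.800] diag=27.315


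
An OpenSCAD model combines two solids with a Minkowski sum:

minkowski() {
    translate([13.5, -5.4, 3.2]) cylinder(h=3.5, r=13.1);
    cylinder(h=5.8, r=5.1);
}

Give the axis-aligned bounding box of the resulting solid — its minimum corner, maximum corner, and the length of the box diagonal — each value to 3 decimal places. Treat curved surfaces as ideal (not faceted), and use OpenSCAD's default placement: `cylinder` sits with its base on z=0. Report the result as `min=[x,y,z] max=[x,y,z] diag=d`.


A = translate([13.5, -5.4, 3.2]) cylinder(h=3.5, r=13.1) → bbox [0.4,-18.5,3.2] .. [26.6,7.7,6.7]
B = cylinder(h=5.8, r=5.1) → bbox [-5.1,-5.1,0] .. [5.1,5.1,5.8]
lo = A.lo+B.lo = [0.4-5.1, -18.5-5.1, 3.2+0] = [-4.700,-23.600,3.200]
hi = A.hi+B.hi = [26.6+5.1, 7.7+5.1, 6.7+5.8] = [31.700,12.800,12.500]
diag = √(36.4²+36.4²+9.3²) = √2736.41 = 52.311

min=[-4.700,-23.600,3.200] max=[31.700,12.800,12.500] diag=52.311


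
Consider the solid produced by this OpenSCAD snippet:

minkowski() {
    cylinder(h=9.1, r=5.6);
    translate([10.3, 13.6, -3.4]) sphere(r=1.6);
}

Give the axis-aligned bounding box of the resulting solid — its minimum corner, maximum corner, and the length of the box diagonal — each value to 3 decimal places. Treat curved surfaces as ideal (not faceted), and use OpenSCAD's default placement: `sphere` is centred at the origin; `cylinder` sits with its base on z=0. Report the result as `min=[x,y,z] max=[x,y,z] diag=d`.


min=[3.100,6.400,-5.000] max=[17.500,20.800,7.300] diag=23.791

A = translate([10.3, 13.6, -3.4]) sphere(r=1.6) → bbox [8.7,12,-5] .. [11.9,15.2,-1.8]
B = cylinder(h=9.1, r=5.6) → bbox [-5.6,-5.6,0] .. [5.6,5.6,9.1]
lo = A.lo+B.lo = [8.7-5.6, 12-5.6, -5+0] = [3.100,6.400,-5.000]
hi = A.hi+B.hi = [11.9+5.6, 15.2+5.6, -1.8+9.1] = [17.500,20.800,7.300]
diag = √(14.4²+14.4²+12.3²) = √566.01 = 23.791


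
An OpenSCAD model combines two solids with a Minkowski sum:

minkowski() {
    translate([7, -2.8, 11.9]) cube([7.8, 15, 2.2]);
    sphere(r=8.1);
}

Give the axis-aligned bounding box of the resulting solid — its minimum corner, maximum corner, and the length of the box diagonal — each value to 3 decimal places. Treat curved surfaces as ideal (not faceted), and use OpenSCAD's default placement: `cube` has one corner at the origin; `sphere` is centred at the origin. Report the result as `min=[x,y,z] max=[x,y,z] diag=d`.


min=[-1.100,-10.900,3.800] max=[22.900,20.300,22.200] diag=43.451

A = translate([7, -2.8, 11.9]) cube([7.8, 15, 2.2]) → bbox [7,-2.8,11.9] .. [14.8,12.2,14.1]
B = sphere(r=8.1) → bbox [-8.1,-8.1,-8.1] .. [8.1,8.1,8.1]
lo = A.lo+B.lo = [7-8.1, -2.8-8.1, 11.9-8.1] = [-1.100,-10.900,3.800]
hi = A.hi+B.hi = [14.8+8.1, 12.2+8.1, 14.1+8.1] = [22.900,20.300,22.200]
diag = √(24²+31.2²+18.4²) = √1888 = 43.451


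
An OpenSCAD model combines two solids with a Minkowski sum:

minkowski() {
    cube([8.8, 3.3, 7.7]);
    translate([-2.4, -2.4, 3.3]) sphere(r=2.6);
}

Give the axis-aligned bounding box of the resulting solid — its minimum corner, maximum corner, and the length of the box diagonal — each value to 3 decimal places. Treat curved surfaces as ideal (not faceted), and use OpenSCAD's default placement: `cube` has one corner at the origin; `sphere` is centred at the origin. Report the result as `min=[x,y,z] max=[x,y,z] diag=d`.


A = translate([-2.4, -2.4, 3.3]) sphere(r=2.6) → bbox [-5,-5,0.7] .. [0.2,0.2,5.9]
B = cube([8.8, 3.3, 7.7]) → bbox [0,0,0] .. [8.8,3.3,7.7]
lo = A.lo+B.lo = [-5+0, -5+0, 0.7+0] = [-5.000,-5.000,0.700]
hi = A.hi+B.hi = [0.2+8.8, 0.2+3.3, 5.9+7.7] = [9.000,3.500,13.600]
diag = √(14²+8.5²+12.9²) = √434.66 = 20.849

min=[-5.000,-5.000,0.700] max=[9.000,3.500,13.600] diag=20.849


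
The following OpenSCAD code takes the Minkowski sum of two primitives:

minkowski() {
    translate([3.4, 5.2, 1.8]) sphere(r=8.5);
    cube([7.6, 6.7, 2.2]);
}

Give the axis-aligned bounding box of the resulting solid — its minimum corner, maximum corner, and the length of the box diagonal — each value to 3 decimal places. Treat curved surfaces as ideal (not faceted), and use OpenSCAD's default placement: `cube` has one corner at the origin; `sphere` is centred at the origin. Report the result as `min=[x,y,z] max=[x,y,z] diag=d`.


A = translate([3.4, 5.2, 1.8]) sphere(r=8.5) → bbox [-5.1,-3.3,-6.7] .. [11.9,13.7,10.3]
B = cube([7.6, 6.7, 2.2]) → bbox [0,0,0] .. [7.6,6.7,2.2]
lo = A.lo+B.lo = [-5.1+0, -3.3+0, -6.7+0] = [-5.100,-3.300,-6.700]
hi = A.hi+B.hi = [11.9+7.6, 13.7+6.7, 10.3+2.2] = [19.500,20.400,12.500]
diag = √(24.6²+23.7²+19.2²) = √1535.49 = 39.185

min=[-5.100,-3.300,-6.700] max=[19.500,20.400,12.500] diag=39.185


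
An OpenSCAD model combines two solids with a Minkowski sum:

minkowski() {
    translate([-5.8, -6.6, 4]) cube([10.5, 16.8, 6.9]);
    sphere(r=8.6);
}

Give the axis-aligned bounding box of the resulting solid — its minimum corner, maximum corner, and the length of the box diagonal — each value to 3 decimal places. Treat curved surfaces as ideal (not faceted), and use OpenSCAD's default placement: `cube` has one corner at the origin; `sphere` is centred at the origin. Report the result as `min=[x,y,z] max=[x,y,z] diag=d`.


A = translate([-5.8, -6.6, 4]) cube([10.5, 16.8, 6.9]) → bbox [-5.8,-6.6,4] .. [4.7,10.2,10.9]
B = sphere(r=8.6) → bbox [-8.6,-8.6,-8.6] .. [8.6,8.6,8.6]
lo = A.lo+B.lo = [-5.8-8.6, -6.6-8.6, 4-8.6] = [-14.400,-15.200,-4.600]
hi = A.hi+B.hi = [4.7+8.6, 10.2+8.6, 10.9+8.6] = [13.300,18.800,19.500]
diag = √(27.7²+34²+24.1²) = √2504.1 = 50.041

min=[-14.400,-15.200,-4.600] max=[13.300,18.800,19.500] diag=50.041


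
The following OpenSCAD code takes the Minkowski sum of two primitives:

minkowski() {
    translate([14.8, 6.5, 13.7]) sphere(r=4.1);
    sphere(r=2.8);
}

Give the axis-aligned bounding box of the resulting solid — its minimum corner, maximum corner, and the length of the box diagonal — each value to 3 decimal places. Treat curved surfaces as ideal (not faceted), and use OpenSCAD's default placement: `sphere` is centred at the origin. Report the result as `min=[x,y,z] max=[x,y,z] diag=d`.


min=[7.900,-0.400,6.800] max=[21.700,13.400,20.600] diag=23.902

A = translate([14.8, 6.5, 13.7]) sphere(r=4.1) → bbox [10.7,2.4,9.6] .. [18.9,10.6,17.8]
B = sphere(r=2.8) → bbox [-2.8,-2.8,-2.8] .. [2.8,2.8,2.8]
lo = A.lo+B.lo = [10.7-2.8, 2.4-2.8, 9.6-2.8] = [7.900,-0.400,6.800]
hi = A.hi+B.hi = [18.9+2.8, 10.6+2.8, 17.8+2.8] = [21.700,13.400,20.600]
diag = √(13.8²+13.8²+13.8²) = √571.32 = 23.902


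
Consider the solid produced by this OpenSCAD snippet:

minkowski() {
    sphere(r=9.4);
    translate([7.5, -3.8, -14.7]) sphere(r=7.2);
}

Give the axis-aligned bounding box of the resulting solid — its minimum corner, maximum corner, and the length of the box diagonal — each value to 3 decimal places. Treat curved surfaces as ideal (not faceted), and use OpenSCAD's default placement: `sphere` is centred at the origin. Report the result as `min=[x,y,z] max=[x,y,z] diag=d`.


min=[-9.100,-20.400,-31.300] max=[24.100,12.800,1.900] diag=57.504

A = translate([7.5, -3.8, -14.7]) sphere(r=7.2) → bbox [0.3,-11,-21.9] .. [14.7,3.4,-7.5]
B = sphere(r=9.4) → bbox [-9.4,-9.4,-9.4] .. [9.4,9.4,9.4]
lo = A.lo+B.lo = [0.3-9.4, -11-9.4, -21.9-9.4] = [-9.100,-20.400,-31.300]
hi = A.hi+B.hi = [14.7+9.4, 3.4+9.4, -7.5+9.4] = [24.100,12.800,1.900]
diag = √(33.2²+33.2²+33.2²) = √3306.72 = 57.504


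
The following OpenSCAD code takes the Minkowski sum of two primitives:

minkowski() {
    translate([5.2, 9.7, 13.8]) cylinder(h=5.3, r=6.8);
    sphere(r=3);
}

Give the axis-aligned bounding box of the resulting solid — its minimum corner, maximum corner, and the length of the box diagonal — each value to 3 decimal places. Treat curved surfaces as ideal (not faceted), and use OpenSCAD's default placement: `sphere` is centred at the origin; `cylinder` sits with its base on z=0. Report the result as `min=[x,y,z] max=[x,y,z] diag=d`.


A = translate([5.2, 9.7, 13.8]) cylinder(h=5.3, r=6.8) → bbox [-1.6,2.9,13.8] .. [12,16.5,19.1]
B = sphere(r=3) → bbox [-3,-3,-3] .. [3,3,3]
lo = A.lo+B.lo = [-1.6-3, 2.9-3, 13.8-3] = [-4.600,-0.100,10.800]
hi = A.hi+B.hi = [12+3, 16.5+3, 19.1+3] = [15.000,19.500,22.100]
diag = √(19.6²+19.6²+11.3²) = √896.01 = 29.933

min=[-4.600,-0.100,10.800] max=[15.000,19.500,22.100] diag=29.933


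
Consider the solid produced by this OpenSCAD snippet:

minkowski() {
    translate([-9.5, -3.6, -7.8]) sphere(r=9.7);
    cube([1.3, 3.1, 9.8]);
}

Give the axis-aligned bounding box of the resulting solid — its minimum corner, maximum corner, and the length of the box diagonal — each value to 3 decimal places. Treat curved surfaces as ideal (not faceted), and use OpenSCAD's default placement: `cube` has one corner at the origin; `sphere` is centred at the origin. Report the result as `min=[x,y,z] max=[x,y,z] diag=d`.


min=[-19.200,-13.300,-17.500] max=[1.500,9.200,11.700] diag=42.277

A = translate([-9.5, -3.6, -7.8]) sphere(r=9.7) → bbox [-19.2,-13.3,-17.5] .. [0.2,6.1,1.9]
B = cube([1.3, 3.1, 9.8]) → bbox [0,0,0] .. [1.3,3.1,9.8]
lo = A.lo+B.lo = [-19.2+0, -13.3+0, -17.5+0] = [-19.200,-13.300,-17.500]
hi = A.hi+B.hi = [0.2+1.3, 6.1+3.1, 1.9+9.8] = [1.500,9.200,11.700]
diag = √(20.7²+22.5²+29.2²) = √1787.38 = 42.277


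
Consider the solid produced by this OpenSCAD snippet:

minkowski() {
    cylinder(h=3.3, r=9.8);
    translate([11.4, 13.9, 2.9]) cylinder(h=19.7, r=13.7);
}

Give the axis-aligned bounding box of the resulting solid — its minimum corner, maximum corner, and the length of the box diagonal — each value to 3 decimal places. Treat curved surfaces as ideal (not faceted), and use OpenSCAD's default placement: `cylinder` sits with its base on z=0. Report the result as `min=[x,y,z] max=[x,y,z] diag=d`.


A = translate([11.4, 13.9, 2.9]) cylinder(h=19.7, r=13.7) → bbox [-2.3,0.2,2.9] .. [25.1,27.6,22.6]
B = cylinder(h=3.3, r=9.8) → bbox [-9.8,-9.8,0] .. [9.8,9.8,3.3]
lo = A.lo+B.lo = [-2.3-9.8, 0.2-9.8, 2.9+0] = [-12.100,-9.600,2.900]
hi = A.hi+B.hi = [25.1+9.8, 27.6+9.8, 22.6+3.3] = [34.900,37.400,25.900]
diag = √(47²+47²+23²) = √4947 = 70.335

min=[-12.100,-9.600,2.900] max=[34.900,37.400,25.900] diag=70.335


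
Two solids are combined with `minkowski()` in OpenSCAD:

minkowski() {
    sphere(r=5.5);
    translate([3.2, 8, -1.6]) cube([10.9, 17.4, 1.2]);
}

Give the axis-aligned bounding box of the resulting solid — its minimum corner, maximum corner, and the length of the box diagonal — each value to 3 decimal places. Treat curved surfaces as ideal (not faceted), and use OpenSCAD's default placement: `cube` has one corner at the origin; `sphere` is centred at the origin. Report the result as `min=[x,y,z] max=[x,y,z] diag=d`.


min=[-2.300,2.500,-7.100] max=[19.600,30.900,5.100] diag=37.882

A = translate([3.2, 8, -1.6]) cube([10.9, 17.4, 1.2]) → bbox [3.2,8,-1.6] .. [14.1,25.4,-0.4]
B = sphere(r=5.5) → bbox [-5.5,-5.5,-5.5] .. [5.5,5.5,5.5]
lo = A.lo+B.lo = [3.2-5.5, 8-5.5, -1.6-5.5] = [-2.300,2.500,-7.100]
hi = A.hi+B.hi = [14.1+5.5, 25.4+5.5, -0.4+5.5] = [19.600,30.900,5.100]
diag = √(21.9²+28.4²+12.2²) = √1435.01 = 37.882


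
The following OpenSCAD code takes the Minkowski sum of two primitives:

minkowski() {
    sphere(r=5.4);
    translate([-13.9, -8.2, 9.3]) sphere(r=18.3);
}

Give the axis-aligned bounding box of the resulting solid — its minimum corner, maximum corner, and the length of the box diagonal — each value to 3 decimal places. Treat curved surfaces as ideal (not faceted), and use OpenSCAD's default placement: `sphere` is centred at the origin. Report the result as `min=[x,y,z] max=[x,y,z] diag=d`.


A = translate([-13.9, -8.2, 9.3]) sphere(r=18.3) → bbox [-32.2,-26.5,-9] .. [4.4,10.1,27.6]
B = sphere(r=5.4) → bbox [-5.4,-5.4,-5.4] .. [5.4,5.4,5.4]
lo = A.lo+B.lo = [-32.2-5.4, -26.5-5.4, -9-5.4] = [-37.600,-31.900,-14.400]
hi = A.hi+B.hi = [4.4+5.4, 10.1+5.4, 27.6+5.4] = [9.800,15.500,33.000]
diag = √(47.4²+47.4²+47.4²) = √6740.28 = 82.099

min=[-37.600,-31.900,-14.400] max=[9.800,15.500,33.000] diag=82.099


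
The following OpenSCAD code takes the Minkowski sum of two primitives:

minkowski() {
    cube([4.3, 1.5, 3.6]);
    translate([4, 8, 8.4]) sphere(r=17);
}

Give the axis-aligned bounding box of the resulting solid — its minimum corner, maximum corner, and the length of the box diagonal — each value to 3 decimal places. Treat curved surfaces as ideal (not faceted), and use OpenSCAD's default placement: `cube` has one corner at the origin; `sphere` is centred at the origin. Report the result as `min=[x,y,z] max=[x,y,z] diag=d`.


A = translate([4, 8, 8.4]) sphere(r=17) → bbox [-13,-9,-8.6] .. [21,25,25.4]
B = cube([4.3, 1.5, 3.6]) → bbox [0,0,0] .. [4.3,1.5,3.6]
lo = A.lo+B.lo = [-13+0, -9+0, -8.6+0] = [-13.000,-9.000,-8.600]
hi = A.hi+B.hi = [21+4.3, 25+1.5, 25.4+3.6] = [25.300,26.500,29.000]
diag = √(38.3²+35.5²+37.6²) = √4140.9 = 64.350

min=[-13.000,-9.000,-8.600] max=[25.300,26.500,29.000] diag=64.350


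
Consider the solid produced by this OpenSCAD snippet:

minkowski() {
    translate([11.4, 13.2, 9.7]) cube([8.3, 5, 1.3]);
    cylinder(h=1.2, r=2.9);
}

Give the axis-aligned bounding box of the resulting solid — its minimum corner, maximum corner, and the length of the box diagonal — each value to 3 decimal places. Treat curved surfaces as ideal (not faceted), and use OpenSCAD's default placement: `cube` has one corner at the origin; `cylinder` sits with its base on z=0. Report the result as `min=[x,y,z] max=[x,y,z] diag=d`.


min=[8.500,10.300,9.700] max=[22.600,21.100,12.200] diag=17.936

A = translate([11.4, 13.2, 9.7]) cube([8.3, 5, 1.3]) → bbox [11.4,13.2,9.7] .. [19.7,18.2,11]
B = cylinder(h=1.2, r=2.9) → bbox [-2.9,-2.9,0] .. [2.9,2.9,1.2]
lo = A.lo+B.lo = [11.4-2.9, 13.2-2.9, 9.7+0] = [8.500,10.300,9.700]
hi = A.hi+B.hi = [19.7+2.9, 18.2+2.9, 11+1.2] = [22.600,21.100,12.200]
diag = √(14.1²+10.8²+2.5²) = √321.7 = 17.936


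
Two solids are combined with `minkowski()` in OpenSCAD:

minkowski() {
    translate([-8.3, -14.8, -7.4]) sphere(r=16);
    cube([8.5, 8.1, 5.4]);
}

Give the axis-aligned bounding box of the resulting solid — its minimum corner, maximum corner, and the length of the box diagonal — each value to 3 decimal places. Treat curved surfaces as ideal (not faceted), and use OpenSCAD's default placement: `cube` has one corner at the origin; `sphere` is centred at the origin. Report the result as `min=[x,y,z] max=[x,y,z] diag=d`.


A = translate([-8.3, -14.8, -7.4]) sphere(r=16) → bbox [-24.3,-30.8,-23.4] .. [7.7,1.2,8.6]
B = cube([8.5, 8.1, 5.4]) → bbox [0,0,0] .. [8.5,8.1,5.4]
lo = A.lo+B.lo = [-24.3+0, -30.8+0, -23.4+0] = [-24.300,-30.800,-23.400]
hi = A.hi+B.hi = [7.7+8.5, 1.2+8.1, 8.6+5.4] = [16.200,9.300,14.000]
diag = √(40.5²+40.1²+37.4²) = √4647.02 = 68.169

min=[-24.300,-30.800,-23.400] max=[16.200,9.300,14.000] diag=68.169


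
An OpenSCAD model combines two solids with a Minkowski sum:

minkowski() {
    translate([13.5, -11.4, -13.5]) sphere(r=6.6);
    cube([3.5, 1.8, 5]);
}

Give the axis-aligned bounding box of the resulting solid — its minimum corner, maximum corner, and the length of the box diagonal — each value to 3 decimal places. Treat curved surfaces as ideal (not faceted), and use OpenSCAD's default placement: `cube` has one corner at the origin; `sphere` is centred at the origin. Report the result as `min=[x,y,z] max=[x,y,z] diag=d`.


A = translate([13.5, -11.4, -13.5]) sphere(r=6.6) → bbox [6.9,-18,-20.1] .. [20.1,-4.8,-6.9]
B = cube([3.5, 1.8, 5]) → bbox [0,0,0] .. [3.5,1.8,5]
lo = A.lo+B.lo = [6.9+0, -18+0, -20.1+0] = [6.900,-18.000,-20.100]
hi = A.hi+B.hi = [20.1+3.5, -4.8+1.8, -6.9+5] = [23.600,-3.000,-1.900]
diag = √(16.7²+15²+18.2²) = √835.13 = 28.899

min=[6.900,-18.000,-20.100] max=[23.600,-3.000,-1.900] diag=28.899


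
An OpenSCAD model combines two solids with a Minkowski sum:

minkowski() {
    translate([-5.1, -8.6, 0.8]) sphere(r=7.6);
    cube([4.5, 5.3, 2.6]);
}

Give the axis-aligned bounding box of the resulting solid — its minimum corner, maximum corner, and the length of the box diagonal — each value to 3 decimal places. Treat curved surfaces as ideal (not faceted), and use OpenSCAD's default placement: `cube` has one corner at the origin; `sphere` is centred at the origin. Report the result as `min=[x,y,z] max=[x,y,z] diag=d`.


A = translate([-5.1, -8.6, 0.8]) sphere(r=7.6) → bbox [-12.7,-16.2,-6.8] .. [2.5,-1,8.4]
B = cube([4.5, 5.3, 2.6]) → bbox [0,0,0] .. [4.5,5.3,2.6]
lo = A.lo+B.lo = [-12.7+0, -16.2+0, -6.8+0] = [-12.700,-16.200,-6.800]
hi = A.hi+B.hi = [2.5+4.5, -1+5.3, 8.4+2.6] = [7.000,4.300,11.000]
diag = √(19.7²+20.5²+17.8²) = √1125.18 = 33.544

min=[-12.700,-16.200,-6.800] max=[7.000,4.300,11.000] diag=33.544


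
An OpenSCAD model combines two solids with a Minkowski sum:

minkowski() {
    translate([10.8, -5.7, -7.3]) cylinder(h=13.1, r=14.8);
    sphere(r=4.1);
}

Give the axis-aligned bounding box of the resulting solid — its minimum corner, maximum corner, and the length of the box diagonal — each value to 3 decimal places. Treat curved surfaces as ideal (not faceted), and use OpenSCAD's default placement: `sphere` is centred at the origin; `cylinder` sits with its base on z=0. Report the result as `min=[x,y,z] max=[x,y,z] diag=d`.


A = translate([10.8, -5.7, -7.3]) cylinder(h=13.1, r=14.8) → bbox [-4,-20.5,-7.3] .. [25.6,9.1,5.8]
B = sphere(r=4.1) → bbox [-4.1,-4.1,-4.1] .. [4.1,4.1,4.1]
lo = A.lo+B.lo = [-4-4.1, -20.5-4.1, -7.3-4.1] = [-8.100,-24.600,-11.400]
hi = A.hi+B.hi = [25.6+4.1, 9.1+4.1, 5.8+4.1] = [29.700,13.200,9.900]
diag = √(37.8²+37.8²+21.3²) = √3311.37 = 57.545

min=[-8.100,-24.600,-11.400] max=[29.700,13.200,9.900] diag=57.545
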